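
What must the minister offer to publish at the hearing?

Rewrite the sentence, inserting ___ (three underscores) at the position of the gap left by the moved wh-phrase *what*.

Underlying clause: The minister must offer to publish what at the hearing.
The filler 'what' is interpreted as the direct object of 'publish'. The gap is right after 'publish'.

What must the minister offer to publish ___ at the hearing?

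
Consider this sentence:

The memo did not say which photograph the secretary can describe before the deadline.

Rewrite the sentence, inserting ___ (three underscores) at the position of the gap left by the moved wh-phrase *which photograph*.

The memo did not say which photograph the secretary can describe ___ before the deadline.

In situ: The secretary can describe which photograph before the deadline.
The filler 'which photograph' is interpreted as the direct object of 'describe'. The gap is right after 'describe'.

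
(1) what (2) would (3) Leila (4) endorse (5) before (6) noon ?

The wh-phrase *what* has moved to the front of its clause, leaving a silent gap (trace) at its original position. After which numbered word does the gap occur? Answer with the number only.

In situ: Leila would endorse what before noon.
The filler 'what' is interpreted as the direct object of 'endorse'. Fronting leaves a gap immediately after 'endorse':
What would Leila endorse ___ before noon?
'endorse' is word 4.

4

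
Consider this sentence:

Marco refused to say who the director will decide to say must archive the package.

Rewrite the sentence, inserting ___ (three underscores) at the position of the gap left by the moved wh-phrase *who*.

Marco refused to say who the director will decide to say ___ must archive the package.

Before movement: The director will decide to say who must archive the package.
'who' is the subject of the clause embedded under 'say'. The gap is right after 'say'.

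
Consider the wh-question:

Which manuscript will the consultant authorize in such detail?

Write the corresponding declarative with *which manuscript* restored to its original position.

'which manuscript' functions as the direct object of 'authorize'. Wh-movement fronts it, leaving a gap right after 'authorize':
Which manuscript will the consultant authorize ___ in such detail?

The consultant will authorize which manuscript in such detail.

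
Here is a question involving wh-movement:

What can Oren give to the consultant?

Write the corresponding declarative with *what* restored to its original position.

'what' is the direct object of 'give'. Wh-movement fronts it, leaving a gap right after 'give':
What can Oren give ___ to the consultant?

Oren can give what to the consultant.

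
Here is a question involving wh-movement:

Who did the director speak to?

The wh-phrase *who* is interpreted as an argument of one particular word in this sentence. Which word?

to

Underlying clause: The director did speak to who.
The filler 'who' is interpreted as the object of the preposition 'to'. Wh-movement fronts it, leaving a gap right after 'to':
Who did the director speak to ___?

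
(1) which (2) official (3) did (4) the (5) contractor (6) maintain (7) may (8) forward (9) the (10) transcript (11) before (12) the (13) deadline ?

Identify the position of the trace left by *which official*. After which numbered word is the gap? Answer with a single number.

6

Before movement: The contractor did maintain which official may forward the transcript before the deadline.
'which official' is the subject of the clause embedded under 'maintain'. Wh-movement fronts it, leaving a gap right after 'maintain':
Which official did the contractor maintain ___ may forward the transcript before the deadline?
'maintain' is word 6.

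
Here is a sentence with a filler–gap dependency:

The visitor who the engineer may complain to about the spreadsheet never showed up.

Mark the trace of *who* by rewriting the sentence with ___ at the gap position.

'who' is the object of the preposition 'to'. The gap is right after 'to'.

The visitor who the engineer may complain to ___ about the spreadsheet never showed up.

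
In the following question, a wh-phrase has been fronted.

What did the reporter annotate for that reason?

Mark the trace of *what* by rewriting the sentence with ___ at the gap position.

Pre-movement form: The reporter did annotate what for that reason.
'what' is the direct object of 'annotate'. The gap is right after 'annotate'.

What did the reporter annotate ___ for that reason?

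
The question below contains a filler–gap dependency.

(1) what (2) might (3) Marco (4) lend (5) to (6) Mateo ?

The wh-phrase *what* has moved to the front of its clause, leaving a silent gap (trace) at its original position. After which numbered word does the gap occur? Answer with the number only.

4

Pre-movement form: Marco might lend what to Mateo.
'what' functions as the direct object of 'lend'. Fronting leaves a gap immediately after 'lend':
What might Marco lend ___ to Mateo?
'lend' is word 4.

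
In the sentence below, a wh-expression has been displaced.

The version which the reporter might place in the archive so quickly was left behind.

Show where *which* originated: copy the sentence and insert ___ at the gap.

'which' functions as the direct object of 'place'. The gap is right after 'place'.

The version which the reporter might place ___ in the archive so quickly was left behind.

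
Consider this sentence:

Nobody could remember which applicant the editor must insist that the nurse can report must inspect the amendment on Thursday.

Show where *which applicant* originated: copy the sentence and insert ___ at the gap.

Underlying clause: The editor must insist that the nurse can report which applicant must inspect the amendment on Thursday.
'which applicant' is the subject of the clause embedded under 'report'. The gap is right after 'report'.

Nobody could remember which applicant the editor must insist that the nurse can report ___ must inspect the amendment on Thursday.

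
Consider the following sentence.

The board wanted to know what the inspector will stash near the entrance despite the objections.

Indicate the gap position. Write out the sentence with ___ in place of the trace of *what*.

The board wanted to know what the inspector will stash ___ near the entrance despite the objections.

Before movement: The inspector will stash what near the entrance despite the objections.
The filler 'what' is interpreted as the direct object of 'stash'. The gap is right after 'stash'.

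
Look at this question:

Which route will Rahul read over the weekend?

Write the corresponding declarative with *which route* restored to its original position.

Rahul will read which route over the weekend.

The filler 'which route' is interpreted as the direct object of 'read'. It moves to the left edge, and the trace sits right after 'read':
Which route will Rahul read ___ over the weekend?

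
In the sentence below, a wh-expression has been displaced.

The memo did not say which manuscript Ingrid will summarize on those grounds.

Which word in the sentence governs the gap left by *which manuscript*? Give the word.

Pre-movement form: Ingrid will summarize which manuscript on those grounds.
The filler 'which manuscript' is interpreted as the direct object of 'summarize'. Fronting leaves a gap immediately after 'summarize':
The memo did not say which manuscript Ingrid will summarize ___ on those grounds.

summarize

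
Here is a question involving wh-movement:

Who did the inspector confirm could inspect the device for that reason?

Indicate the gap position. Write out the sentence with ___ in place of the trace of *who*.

Underlying clause: The inspector did confirm who could inspect the device for that reason.
The filler 'who' is interpreted as the subject of the clause embedded under 'confirm'. The gap is right after 'confirm'.

Who did the inspector confirm ___ could inspect the device for that reason?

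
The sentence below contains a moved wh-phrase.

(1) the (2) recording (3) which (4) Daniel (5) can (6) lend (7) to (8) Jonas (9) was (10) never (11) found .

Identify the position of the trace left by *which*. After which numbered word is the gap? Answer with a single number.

6

'which' functions as the direct object of 'lend'. It moves to the left edge, and the trace sits right after 'lend':
The recording which Daniel can lend ___ to Jonas was never found.
'lend' is word 6.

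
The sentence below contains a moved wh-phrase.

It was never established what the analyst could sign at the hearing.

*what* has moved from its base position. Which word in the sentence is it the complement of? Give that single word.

sign

Underlying clause: The analyst could sign what at the hearing.
The filler 'what' is interpreted as the direct object of 'sign'. Wh-movement fronts it, leaving a gap right after 'sign':
It was never established what the analyst could sign ___ at the hearing.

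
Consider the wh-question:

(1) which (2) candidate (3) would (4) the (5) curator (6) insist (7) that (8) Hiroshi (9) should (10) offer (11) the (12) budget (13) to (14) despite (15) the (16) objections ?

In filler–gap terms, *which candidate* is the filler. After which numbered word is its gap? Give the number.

13

Pre-movement form: The curator would insist that Hiroshi should offer the budget to which candidate despite the objections.
'which candidate' functions as the object of the preposition 'to' (recipient of 'offer'). It moves to the left edge, and the trace sits right after 'to':
Which candidate would the curator insist that Hiroshi should offer the budget to ___ despite the objections?
'to' is word 13.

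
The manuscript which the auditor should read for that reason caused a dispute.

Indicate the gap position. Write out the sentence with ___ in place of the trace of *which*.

The filler 'which' is interpreted as the direct object of 'read'. The gap is right after 'read'.

The manuscript which the auditor should read ___ for that reason caused a dispute.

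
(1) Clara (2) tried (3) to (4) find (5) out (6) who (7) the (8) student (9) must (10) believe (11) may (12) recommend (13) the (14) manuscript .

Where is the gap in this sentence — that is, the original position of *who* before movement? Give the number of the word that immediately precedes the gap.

10

In situ: The student must believe who may recommend the manuscript.
'who' is the subject of the clause embedded under 'believe'. Fronting leaves a gap immediately after 'believe':
Clara tried to find out who the student must believe ___ may recommend the manuscript.
'believe' is word 10.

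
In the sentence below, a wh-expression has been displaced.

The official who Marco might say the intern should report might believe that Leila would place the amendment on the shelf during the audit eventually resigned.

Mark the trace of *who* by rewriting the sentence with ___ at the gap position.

The filler 'who' is interpreted as the subject of the clause embedded under 'report'. The gap is right after 'report'.

The official who Marco might say the intern should report ___ might believe that Leila would place the amendment on the shelf during the audit eventually resigned.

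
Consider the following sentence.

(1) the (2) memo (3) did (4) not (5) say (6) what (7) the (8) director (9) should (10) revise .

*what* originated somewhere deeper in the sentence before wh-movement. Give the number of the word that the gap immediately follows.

10

In situ: The director should revise what.
'what' is the direct object of 'revise'. It moves to the left edge, and the trace sits right after 'revise':
The memo did not say what the director should revise ___.
'revise' is word 10.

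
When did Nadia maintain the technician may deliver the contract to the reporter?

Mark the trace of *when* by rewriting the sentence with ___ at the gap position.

When did Nadia maintain the technician may deliver the contract to the reporter ___?

Pre-movement form: Nadia did maintain the technician may deliver the contract to the reporter when.
'when' is the temporal adjunct. The gap is right after 'reporter'.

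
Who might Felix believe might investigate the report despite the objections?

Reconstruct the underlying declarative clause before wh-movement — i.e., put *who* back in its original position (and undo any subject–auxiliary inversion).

Felix might believe who might investigate the report despite the objections.

The filler 'who' is interpreted as the subject of the clause embedded under 'believe'. It moves to the left edge, and the trace sits right after 'believe':
Who might Felix believe ___ might investigate the report despite the objections?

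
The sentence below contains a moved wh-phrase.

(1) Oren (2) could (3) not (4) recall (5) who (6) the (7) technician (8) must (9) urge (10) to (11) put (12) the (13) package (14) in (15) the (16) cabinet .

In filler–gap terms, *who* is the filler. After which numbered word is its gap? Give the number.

Underlying clause: The technician must urge who to put the package in the cabinet.
'who' is the direct object of 'urge'. Fronting leaves a gap immediately after 'urge':
Oren could not recall who the technician must urge ___ to put the package in the cabinet.
'urge' is word 9.

9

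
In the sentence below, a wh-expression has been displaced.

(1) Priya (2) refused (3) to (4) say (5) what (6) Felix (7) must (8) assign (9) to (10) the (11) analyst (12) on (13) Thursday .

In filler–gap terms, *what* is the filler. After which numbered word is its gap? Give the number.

8

Before movement: Felix must assign what to the analyst on Thursday.
'what' is the direct object of 'assign'. It moves to the left edge, and the trace sits right after 'assign':
Priya refused to say what Felix must assign ___ to the analyst on Thursday.
'assign' is word 8.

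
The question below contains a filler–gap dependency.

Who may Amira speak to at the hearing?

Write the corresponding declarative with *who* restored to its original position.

Amira may speak to who at the hearing.

The filler 'who' is interpreted as the object of the preposition 'to'. It moves to the left edge, and the trace sits right after 'to':
Who may Amira speak to ___ at the hearing?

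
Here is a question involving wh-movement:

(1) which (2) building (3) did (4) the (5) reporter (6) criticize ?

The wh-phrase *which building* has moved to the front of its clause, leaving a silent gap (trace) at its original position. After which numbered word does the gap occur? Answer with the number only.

Pre-movement form: The reporter did criticize which building.
'which building' functions as the direct object of 'criticize'. It moves to the left edge, and the trace sits right after 'criticize':
Which building did the reporter criticize ___?
'criticize' is word 6.

6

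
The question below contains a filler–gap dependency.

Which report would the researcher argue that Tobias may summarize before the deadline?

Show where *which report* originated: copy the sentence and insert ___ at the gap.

Which report would the researcher argue that Tobias may summarize ___ before the deadline?

Before movement: The researcher would argue that Tobias may summarize which report before the deadline.
The filler 'which report' is interpreted as the direct object of 'summarize'. The gap is right after 'summarize'.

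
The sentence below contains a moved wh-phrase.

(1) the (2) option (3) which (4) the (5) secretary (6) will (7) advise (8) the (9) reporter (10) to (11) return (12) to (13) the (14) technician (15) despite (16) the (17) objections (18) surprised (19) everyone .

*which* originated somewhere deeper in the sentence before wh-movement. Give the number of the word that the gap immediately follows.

'which' is the direct object of 'return'. Fronting leaves a gap immediately after 'return':
The option which the secretary will advise the reporter to return ___ to the technician despite the objections surprised everyone.
'return' is word 11.

11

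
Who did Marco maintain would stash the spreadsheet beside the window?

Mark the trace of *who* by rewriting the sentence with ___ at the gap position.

Who did Marco maintain ___ would stash the spreadsheet beside the window?

Before movement: Marco did maintain who would stash the spreadsheet beside the window.
The filler 'who' is interpreted as the subject of the clause embedded under 'maintain'. The gap is right after 'maintain'.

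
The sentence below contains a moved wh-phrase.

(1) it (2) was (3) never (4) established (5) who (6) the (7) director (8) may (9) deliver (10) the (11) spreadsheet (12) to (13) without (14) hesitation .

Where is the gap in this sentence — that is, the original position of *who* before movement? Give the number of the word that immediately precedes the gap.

12

Before movement: The director may deliver the spreadsheet to who without hesitation.
The filler 'who' is interpreted as the object of the preposition 'to' (recipient of 'deliver'). Wh-movement fronts it, leaving a gap right after 'to':
It was never established who the director may deliver the spreadsheet to ___ without hesitation.
'to' is word 12.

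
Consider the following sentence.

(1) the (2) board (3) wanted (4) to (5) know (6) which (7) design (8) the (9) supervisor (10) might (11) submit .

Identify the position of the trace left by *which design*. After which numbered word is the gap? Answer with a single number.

Underlying clause: The supervisor might submit which design.
The filler 'which design' is interpreted as the direct object of 'submit'. Wh-movement fronts it, leaving a gap right after 'submit':
The board wanted to know which design the supervisor might submit ___.
'submit' is word 11.

11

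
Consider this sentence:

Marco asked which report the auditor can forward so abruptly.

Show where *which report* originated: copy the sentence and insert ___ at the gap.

Underlying clause: The auditor can forward which report so abruptly.
'which report' is the direct object of 'forward'. The gap is right after 'forward'.

Marco asked which report the auditor can forward ___ so abruptly.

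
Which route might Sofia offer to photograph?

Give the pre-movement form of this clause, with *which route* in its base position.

The filler 'which route' is interpreted as the direct object of 'photograph'. Wh-movement fronts it, leaving a gap right after 'photograph':
Which route might Sofia offer to photograph ___?

Sofia might offer to photograph which route.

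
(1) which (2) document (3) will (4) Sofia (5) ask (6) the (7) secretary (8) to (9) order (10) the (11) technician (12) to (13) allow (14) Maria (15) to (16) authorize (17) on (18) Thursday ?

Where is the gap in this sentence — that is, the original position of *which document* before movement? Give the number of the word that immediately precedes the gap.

16

Before movement: Sofia will ask the secretary to order the technician to allow Maria to authorize which document on Thursday.
'which document' is the direct object of 'authorize'. Wh-movement fronts it, leaving a gap right after 'authorize':
Which document will Sofia ask the secretary to order the technician to allow Maria to authorize ___ on Thursday?
'authorize' is word 16.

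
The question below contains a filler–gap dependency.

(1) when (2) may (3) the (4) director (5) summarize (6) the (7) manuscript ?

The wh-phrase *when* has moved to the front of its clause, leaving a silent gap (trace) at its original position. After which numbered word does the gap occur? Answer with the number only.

Underlying clause: The director may summarize the manuscript when.
'when' is the temporal adjunct. It moves to the left edge, and the trace sits right after 'manuscript':
When may the director summarize the manuscript ___?
'manuscript' is word 7.

7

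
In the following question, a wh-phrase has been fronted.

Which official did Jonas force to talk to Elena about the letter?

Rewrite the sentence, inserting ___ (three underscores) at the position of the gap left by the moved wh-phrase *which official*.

Pre-movement form: Jonas did force which official to talk to Elena about the letter.
The filler 'which official' is interpreted as the direct object of 'force'. The gap is right after 'force'.

Which official did Jonas force ___ to talk to Elena about the letter?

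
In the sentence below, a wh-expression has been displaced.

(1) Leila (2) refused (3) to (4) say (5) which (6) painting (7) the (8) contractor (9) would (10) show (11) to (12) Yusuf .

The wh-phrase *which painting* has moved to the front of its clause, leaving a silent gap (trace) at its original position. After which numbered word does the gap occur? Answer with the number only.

Pre-movement form: The contractor would show which painting to Yusuf.
'which painting' functions as the direct object of 'show'. It moves to the left edge, and the trace sits right after 'show':
Leila refused to say which painting the contractor would show ___ to Yusuf.
'show' is word 10.

10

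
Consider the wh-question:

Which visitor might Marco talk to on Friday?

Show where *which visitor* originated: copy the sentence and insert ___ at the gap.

Which visitor might Marco talk to ___ on Friday?

In situ: Marco might talk to which visitor on Friday.
The filler 'which visitor' is interpreted as the object of the preposition 'to'. The gap is right after 'to'.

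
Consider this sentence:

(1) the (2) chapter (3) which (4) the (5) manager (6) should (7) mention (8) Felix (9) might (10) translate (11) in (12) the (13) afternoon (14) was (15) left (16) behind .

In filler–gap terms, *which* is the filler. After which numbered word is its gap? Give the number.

10

'which' is the direct object of 'translate'. Wh-movement fronts it, leaving a gap right after 'translate':
The chapter which the manager should mention Felix might translate ___ in the afternoon was left behind.
'translate' is word 10.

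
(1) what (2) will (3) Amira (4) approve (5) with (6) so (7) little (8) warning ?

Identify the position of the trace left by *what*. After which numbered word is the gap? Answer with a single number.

4

Pre-movement form: Amira will approve what with so little warning.
'what' functions as the direct object of 'approve'. Wh-movement fronts it, leaving a gap right after 'approve':
What will Amira approve ___ with so little warning?
'approve' is word 4.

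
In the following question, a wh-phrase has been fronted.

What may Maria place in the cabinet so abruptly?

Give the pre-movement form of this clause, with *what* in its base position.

The filler 'what' is interpreted as the direct object of 'place'. Fronting leaves a gap immediately after 'place':
What may Maria place ___ in the cabinet so abruptly?

Maria may place what in the cabinet so abruptly.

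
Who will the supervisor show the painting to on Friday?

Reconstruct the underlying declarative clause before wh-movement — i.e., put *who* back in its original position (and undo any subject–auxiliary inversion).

'who' is the object of the preposition 'to' (recipient of 'show'). Fronting leaves a gap immediately after 'to':
Who will the supervisor show the painting to ___ on Friday?

The supervisor will show the painting to who on Friday.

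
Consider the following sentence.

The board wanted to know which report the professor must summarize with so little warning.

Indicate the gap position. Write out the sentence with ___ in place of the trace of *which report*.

Before movement: The professor must summarize which report with so little warning.
The filler 'which report' is interpreted as the direct object of 'summarize'. The gap is right after 'summarize'.

The board wanted to know which report the professor must summarize ___ with so little warning.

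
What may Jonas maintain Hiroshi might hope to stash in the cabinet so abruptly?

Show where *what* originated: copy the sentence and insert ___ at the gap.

What may Jonas maintain Hiroshi might hope to stash ___ in the cabinet so abruptly?

Before movement: Jonas may maintain Hiroshi might hope to stash what in the cabinet so abruptly.
'what' functions as the direct object of 'stash'. The gap is right after 'stash'.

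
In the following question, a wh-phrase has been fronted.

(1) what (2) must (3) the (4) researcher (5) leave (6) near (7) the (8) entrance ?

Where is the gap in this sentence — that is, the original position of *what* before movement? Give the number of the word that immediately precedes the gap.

5

Underlying clause: The researcher must leave what near the entrance.
'what' is the direct object of 'leave'. Wh-movement fronts it, leaving a gap right after 'leave':
What must the researcher leave ___ near the entrance?
'leave' is word 5.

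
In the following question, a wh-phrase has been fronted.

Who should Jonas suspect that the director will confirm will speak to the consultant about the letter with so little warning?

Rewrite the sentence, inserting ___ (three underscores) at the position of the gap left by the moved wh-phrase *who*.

Who should Jonas suspect that the director will confirm ___ will speak to the consultant about the letter with so little warning?

Before movement: Jonas should suspect that the director will confirm who will speak to the consultant about the letter with so little warning.
'who' functions as the subject of the clause embedded under 'confirm'. The gap is right after 'confirm'.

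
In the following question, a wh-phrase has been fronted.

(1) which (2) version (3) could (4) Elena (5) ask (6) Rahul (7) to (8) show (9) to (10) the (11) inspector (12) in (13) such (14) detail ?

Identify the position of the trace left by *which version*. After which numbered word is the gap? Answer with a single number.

8

Underlying clause: Elena could ask Rahul to show which version to the inspector in such detail.
'which version' is the direct object of 'show'. It moves to the left edge, and the trace sits right after 'show':
Which version could Elena ask Rahul to show ___ to the inspector in such detail?
'show' is word 8.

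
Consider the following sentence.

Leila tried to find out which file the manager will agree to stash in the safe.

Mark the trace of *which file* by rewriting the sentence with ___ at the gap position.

Leila tried to find out which file the manager will agree to stash ___ in the safe.

In situ: The manager will agree to stash which file in the safe.
'which file' functions as the direct object of 'stash'. The gap is right after 'stash'.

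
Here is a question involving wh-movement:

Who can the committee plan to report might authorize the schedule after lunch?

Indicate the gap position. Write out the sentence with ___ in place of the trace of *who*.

Who can the committee plan to report ___ might authorize the schedule after lunch?

Before movement: The committee can plan to report who might authorize the schedule after lunch.
'who' is the subject of the clause embedded under 'report'. The gap is right after 'report'.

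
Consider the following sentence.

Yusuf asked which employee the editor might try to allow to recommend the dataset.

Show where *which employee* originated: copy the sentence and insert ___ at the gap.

Yusuf asked which employee the editor might try to allow ___ to recommend the dataset.

Before movement: The editor might try to allow which employee to recommend the dataset.
'which employee' is the direct object of 'allow'. The gap is right after 'allow'.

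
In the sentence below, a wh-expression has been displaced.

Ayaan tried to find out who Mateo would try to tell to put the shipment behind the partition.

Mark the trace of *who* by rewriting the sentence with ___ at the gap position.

Underlying clause: Mateo would try to tell who to put the shipment behind the partition.
'who' functions as the direct object of 'tell'. The gap is right after 'tell'.

Ayaan tried to find out who Mateo would try to tell ___ to put the shipment behind the partition.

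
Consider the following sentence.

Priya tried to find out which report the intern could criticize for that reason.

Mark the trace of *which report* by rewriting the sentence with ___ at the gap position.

Pre-movement form: The intern could criticize which report for that reason.
'which report' functions as the direct object of 'criticize'. The gap is right after 'criticize'.

Priya tried to find out which report the intern could criticize ___ for that reason.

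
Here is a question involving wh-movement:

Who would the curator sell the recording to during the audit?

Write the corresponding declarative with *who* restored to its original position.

'who' functions as the object of the preposition 'to' (recipient of 'sell'). Fronting leaves a gap immediately after 'to':
Who would the curator sell the recording to ___ during the audit?

The curator would sell the recording to who during the audit.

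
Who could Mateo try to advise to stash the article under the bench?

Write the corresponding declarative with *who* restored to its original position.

'who' is the direct object of 'advise'. It moves to the left edge, and the trace sits right after 'advise':
Who could Mateo try to advise ___ to stash the article under the bench?

Mateo could try to advise who to stash the article under the bench.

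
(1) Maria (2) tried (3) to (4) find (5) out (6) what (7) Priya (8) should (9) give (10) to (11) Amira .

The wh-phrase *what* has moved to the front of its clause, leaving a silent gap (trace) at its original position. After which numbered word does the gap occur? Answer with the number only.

Before movement: Priya should give what to Amira.
'what' functions as the direct object of 'give'. Wh-movement fronts it, leaving a gap right after 'give':
Maria tried to find out what Priya should give ___ to Amira.
'give' is word 9.

9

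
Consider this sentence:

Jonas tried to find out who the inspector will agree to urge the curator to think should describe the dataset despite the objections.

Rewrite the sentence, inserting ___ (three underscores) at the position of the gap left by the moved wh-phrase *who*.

Underlying clause: The inspector will agree to urge the curator to think who should describe the dataset despite the objections.
'who' is the subject of the clause embedded under 'think'. The gap is right after 'think'.

Jonas tried to find out who the inspector will agree to urge the curator to think ___ should describe the dataset despite the objections.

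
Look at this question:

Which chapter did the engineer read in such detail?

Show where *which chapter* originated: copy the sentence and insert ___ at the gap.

Which chapter did the engineer read ___ in such detail?

Underlying clause: The engineer did read which chapter in such detail.
'which chapter' functions as the direct object of 'read'. The gap is right after 'read'.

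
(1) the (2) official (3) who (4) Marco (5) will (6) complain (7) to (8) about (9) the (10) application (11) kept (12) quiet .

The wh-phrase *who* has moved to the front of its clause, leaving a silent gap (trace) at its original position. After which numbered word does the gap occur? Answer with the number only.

'who' functions as the object of the preposition 'to'. It moves to the left edge, and the trace sits right after 'to':
The official who Marco will complain to ___ about the application kept quiet.
'to' is word 7.

7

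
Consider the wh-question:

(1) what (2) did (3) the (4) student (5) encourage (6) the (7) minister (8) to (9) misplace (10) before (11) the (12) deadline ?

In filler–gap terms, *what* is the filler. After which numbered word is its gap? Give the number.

9

Before movement: The student did encourage the minister to misplace what before the deadline.
'what' functions as the direct object of 'misplace'. It moves to the left edge, and the trace sits right after 'misplace':
What did the student encourage the minister to misplace ___ before the deadline?
'misplace' is word 9.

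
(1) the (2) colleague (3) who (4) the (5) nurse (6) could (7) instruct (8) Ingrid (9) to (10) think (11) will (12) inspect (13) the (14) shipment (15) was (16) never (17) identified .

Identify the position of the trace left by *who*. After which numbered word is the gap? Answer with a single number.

10

'who' functions as the subject of the clause embedded under 'think'. Fronting leaves a gap immediately after 'think':
The colleague who the nurse could instruct Ingrid to think ___ will inspect the shipment was never identified.
'think' is word 10.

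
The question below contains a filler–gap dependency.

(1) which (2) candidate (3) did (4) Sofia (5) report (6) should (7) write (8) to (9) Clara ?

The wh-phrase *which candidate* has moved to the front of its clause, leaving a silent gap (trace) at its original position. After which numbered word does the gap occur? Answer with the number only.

In situ: Sofia did report which candidate should write to Clara.
'which candidate' is the subject of the clause embedded under 'report'. It moves to the left edge, and the trace sits right after 'report':
Which candidate did Sofia report ___ should write to Clara?
'report' is word 5.

5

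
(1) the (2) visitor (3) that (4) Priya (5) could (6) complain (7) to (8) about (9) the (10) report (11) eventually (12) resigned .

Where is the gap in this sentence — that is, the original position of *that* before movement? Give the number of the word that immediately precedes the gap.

7

'that' functions as the object of the preposition 'to'. It moves to the left edge, and the trace sits right after 'to':
The visitor that Priya could complain to ___ about the report eventually resigned.
'to' is word 7.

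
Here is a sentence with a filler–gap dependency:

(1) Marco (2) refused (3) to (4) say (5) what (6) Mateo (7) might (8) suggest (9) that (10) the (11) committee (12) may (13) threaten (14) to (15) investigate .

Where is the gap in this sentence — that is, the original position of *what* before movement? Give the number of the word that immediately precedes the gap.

Underlying clause: Mateo might suggest that the committee may threaten to investigate what.
'what' functions as the direct object of 'investigate'. Fronting leaves a gap immediately after 'investigate':
Marco refused to say what Mateo might suggest that the committee may threaten to investigate ___.
'investigate' is word 15.

15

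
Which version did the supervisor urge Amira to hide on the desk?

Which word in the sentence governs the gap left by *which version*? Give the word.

hide

In situ: The supervisor did urge Amira to hide which version on the desk.
The filler 'which version' is interpreted as the direct object of 'hide'. It moves to the left edge, and the trace sits right after 'hide':
Which version did the supervisor urge Amira to hide ___ on the desk?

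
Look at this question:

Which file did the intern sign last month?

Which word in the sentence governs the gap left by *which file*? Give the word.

Before movement: The intern did sign which file last month.
'which file' is the direct object of 'sign'. It moves to the left edge, and the trace sits right after 'sign':
Which file did the intern sign ___ last month?

sign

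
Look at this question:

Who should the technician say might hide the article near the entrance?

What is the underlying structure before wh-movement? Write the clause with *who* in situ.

The technician should say who might hide the article near the entrance.

'who' functions as the subject of the clause embedded under 'say'. Wh-movement fronts it, leaving a gap right after 'say':
Who should the technician say ___ might hide the article near the entrance?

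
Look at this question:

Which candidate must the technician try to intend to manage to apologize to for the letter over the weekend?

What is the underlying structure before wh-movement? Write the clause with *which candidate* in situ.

The technician must try to intend to manage to apologize to which candidate for the letter over the weekend.

'which candidate' is the object of the preposition 'to'. It moves to the left edge, and the trace sits right after 'to':
Which candidate must the technician try to intend to manage to apologize to ___ for the letter over the weekend?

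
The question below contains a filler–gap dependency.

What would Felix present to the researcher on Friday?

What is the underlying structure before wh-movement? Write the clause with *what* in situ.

The filler 'what' is interpreted as the direct object of 'present'. Fronting leaves a gap immediately after 'present':
What would Felix present ___ to the researcher on Friday?

Felix would present what to the researcher on Friday.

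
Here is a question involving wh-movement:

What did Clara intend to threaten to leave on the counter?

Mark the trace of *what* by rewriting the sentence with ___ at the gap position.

What did Clara intend to threaten to leave ___ on the counter?

Before movement: Clara did intend to threaten to leave what on the counter.
'what' functions as the direct object of 'leave'. The gap is right after 'leave'.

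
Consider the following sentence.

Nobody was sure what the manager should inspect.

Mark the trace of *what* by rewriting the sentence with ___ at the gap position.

Before movement: The manager should inspect what.
The filler 'what' is interpreted as the direct object of 'inspect'. The gap is right after 'inspect'.

Nobody was sure what the manager should inspect ___.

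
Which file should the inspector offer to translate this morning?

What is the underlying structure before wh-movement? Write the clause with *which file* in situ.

The inspector should offer to translate which file this morning.

The filler 'which file' is interpreted as the direct object of 'translate'. Fronting leaves a gap immediately after 'translate':
Which file should the inspector offer to translate ___ this morning?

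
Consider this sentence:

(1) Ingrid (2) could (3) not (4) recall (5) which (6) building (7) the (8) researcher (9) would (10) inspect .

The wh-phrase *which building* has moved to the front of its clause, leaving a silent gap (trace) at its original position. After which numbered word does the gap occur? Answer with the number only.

10

Before movement: The researcher would inspect which building.
'which building' functions as the direct object of 'inspect'. Fronting leaves a gap immediately after 'inspect':
Ingrid could not recall which building the researcher would inspect ___.
'inspect' is word 10.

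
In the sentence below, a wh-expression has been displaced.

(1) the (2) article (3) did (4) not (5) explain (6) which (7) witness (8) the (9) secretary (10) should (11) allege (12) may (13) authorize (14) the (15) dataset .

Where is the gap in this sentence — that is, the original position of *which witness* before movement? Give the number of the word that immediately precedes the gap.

11

Underlying clause: The secretary should allege which witness may authorize the dataset.
'which witness' is the subject of the clause embedded under 'allege'. Fronting leaves a gap immediately after 'allege':
The article did not explain which witness the secretary should allege ___ may authorize the dataset.
'allege' is word 11.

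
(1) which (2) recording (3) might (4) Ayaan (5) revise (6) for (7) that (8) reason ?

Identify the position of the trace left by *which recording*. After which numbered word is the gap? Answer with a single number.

5

Before movement: Ayaan might revise which recording for that reason.
'which recording' functions as the direct object of 'revise'. Fronting leaves a gap immediately after 'revise':
Which recording might Ayaan revise ___ for that reason?
'revise' is word 5.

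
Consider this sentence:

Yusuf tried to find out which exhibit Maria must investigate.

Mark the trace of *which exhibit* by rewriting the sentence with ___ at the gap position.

In situ: Maria must investigate which exhibit.
'which exhibit' functions as the direct object of 'investigate'. The gap is right after 'investigate'.

Yusuf tried to find out which exhibit Maria must investigate ___.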